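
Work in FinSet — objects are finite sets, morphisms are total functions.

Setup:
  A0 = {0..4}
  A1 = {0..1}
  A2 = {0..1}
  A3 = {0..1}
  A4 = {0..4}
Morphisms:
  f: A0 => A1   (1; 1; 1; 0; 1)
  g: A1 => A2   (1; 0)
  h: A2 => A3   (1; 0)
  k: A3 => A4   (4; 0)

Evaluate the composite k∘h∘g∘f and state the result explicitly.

  0 f=>1 g=>0 h=>1 k=>0
  1 f=>1 g=>0 h=>1 k=>0
  2 f=>1 g=>0 h=>1 k=>0
  3 f=>0 g=>1 h=>0 k=>4
  4 f=>1 g=>0 h=>1 k=>0
composite: (0; 0; 0; 4; 0)

Answer: (0; 0; 0; 4; 0)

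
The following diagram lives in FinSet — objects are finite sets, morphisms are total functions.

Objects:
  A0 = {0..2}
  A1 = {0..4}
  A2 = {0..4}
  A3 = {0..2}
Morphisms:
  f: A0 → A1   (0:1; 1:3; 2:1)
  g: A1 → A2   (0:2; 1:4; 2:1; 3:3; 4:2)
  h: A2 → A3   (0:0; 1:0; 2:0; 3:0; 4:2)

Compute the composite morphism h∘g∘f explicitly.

Answer: (0:2; 1:0; 2:2)

Trace:
  0 f→1 g→4 h→2
  1 f→3 g→3 h→0
  2 f→1 g→4 h→2
⟦path⟧: (0:2; 1:0; 2:2)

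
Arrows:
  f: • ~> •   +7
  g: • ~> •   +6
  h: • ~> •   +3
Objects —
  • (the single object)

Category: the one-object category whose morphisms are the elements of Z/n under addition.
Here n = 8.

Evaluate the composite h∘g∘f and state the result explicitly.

  0 +7≡7 +6≡5 +3≡0  (mod 8)
composite: +0

Answer: +0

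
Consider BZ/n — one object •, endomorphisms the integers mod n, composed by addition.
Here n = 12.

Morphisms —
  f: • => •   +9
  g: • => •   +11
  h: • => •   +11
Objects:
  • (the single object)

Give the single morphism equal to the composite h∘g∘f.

Answer: +7

Work:
  0 +9≡9 +11≡8 +11≡7  (mod 12)
result: +7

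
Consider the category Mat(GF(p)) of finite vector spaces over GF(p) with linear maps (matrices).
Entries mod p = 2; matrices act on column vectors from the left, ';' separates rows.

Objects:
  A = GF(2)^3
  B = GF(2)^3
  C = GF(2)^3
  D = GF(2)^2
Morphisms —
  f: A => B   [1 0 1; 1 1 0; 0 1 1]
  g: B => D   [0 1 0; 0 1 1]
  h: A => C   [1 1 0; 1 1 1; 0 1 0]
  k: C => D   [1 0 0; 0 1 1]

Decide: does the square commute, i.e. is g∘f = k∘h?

Answer: COMMUTES

Derivation:
Path 1 = f;g:
  e0=[1,0,0] f=>[1,1,0] g=>[1,1]
  e1=[0,1,0] f=>[0,1,1] g=>[1,0]
  e2=[0,0,1] f=>[1,0,1] g=>[0,1]
  composite₁ = [1 1 0; 1 0 1]
Path 2 = h;k:
  e0=[1,0,0] h=>[1,1,0] k=>[1,1]
  e1=[0,1,0] h=>[1,1,1] k=>[1,0]
  e2=[0,0,1] h=>[0,1,0] k=>[0,1]
  composite₂ = [1 1 0; 1 0 1]
Equal? same morphism ✓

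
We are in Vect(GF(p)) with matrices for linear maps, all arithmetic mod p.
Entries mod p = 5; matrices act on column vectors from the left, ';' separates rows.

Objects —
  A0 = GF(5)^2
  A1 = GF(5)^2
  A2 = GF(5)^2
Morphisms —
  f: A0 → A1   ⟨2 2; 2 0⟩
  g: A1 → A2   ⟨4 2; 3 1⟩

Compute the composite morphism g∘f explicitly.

  e0=⟨1,0⟩ f→⟨2,2⟩ g→⟨2,3⟩
  e1=⟨0,1⟩ f→⟨2,0⟩ g→⟨3,1⟩
result: ⟨2 3; 3 1⟩

Answer: ⟨2 3; 3 1⟩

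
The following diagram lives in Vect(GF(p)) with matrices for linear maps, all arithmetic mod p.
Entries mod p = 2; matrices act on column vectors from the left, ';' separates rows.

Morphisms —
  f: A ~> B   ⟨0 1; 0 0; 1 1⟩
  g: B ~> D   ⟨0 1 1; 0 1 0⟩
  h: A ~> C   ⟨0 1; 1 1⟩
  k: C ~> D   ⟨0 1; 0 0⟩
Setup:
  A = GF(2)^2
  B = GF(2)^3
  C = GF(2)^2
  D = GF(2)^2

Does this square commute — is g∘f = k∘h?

Answer: COMMUTES

Work:
Along f;g (path 1):
  e0=[1,0] f~>[0,0,1] g~>[1,0]
  e1=[0,1] f~>[1,0,1] g~>[1,0]
  result₁ = ⟨1 1; 0 0⟩
Along h;k (path 2):
  e0=[1,0] h~>[0,1] k~>[1,0]
  e1=[0,1] h~>[1,1] k~>[1,0]
  result₂ = ⟨1 1; 0 0⟩
Equal? same morphism ✓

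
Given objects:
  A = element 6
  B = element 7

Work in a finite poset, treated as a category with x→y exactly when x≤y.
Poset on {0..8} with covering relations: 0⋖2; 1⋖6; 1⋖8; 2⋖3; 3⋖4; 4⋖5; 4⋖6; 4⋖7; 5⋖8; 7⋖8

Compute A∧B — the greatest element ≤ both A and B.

Common predecessors of 6,7: {0,2,3,4}
  0 ≤ 4
  2 ≤ 4
  3 ≤ 4
  4 ≤ 4
glb = 4

Answer: A∧B = 4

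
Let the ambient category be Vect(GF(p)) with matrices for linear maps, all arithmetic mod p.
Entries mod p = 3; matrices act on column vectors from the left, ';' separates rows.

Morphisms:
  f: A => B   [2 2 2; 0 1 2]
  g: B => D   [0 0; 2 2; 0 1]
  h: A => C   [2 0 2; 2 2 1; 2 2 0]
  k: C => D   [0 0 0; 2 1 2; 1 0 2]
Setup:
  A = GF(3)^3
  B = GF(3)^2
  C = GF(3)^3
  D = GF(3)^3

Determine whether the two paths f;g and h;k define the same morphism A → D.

1) trace f;g:
  e0=(1,0,0) f=>(2,0) g=>(0,1,0)
  e1=(0,1,0) f=>(2,1) g=>(0,0,1)
  e2=(0,0,1) f=>(2,2) g=>(0,2,2)
  composite₁ = [0 0 0; 1 0 2; 0 1 2]
2) trace h;k:
  e0=(1,0,0) h=>(2,2,2) k=>(0,1,0)
  e1=(0,1,0) h=>(0,2,2) k=>(0,0,1)
  e2=(0,0,1) h=>(2,1,0) k=>(0,2,2)
  composite₂ = [0 0 0; 1 0 2; 0 1 2]
Equal? YES — commutes

Answer: COMMUTES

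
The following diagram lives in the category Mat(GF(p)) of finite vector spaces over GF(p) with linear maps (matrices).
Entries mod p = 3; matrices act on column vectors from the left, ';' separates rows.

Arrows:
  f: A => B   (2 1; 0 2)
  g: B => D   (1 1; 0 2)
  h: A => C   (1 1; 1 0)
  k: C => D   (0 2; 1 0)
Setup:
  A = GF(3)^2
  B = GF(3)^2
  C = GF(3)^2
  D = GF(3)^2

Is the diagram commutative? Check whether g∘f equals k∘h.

Answer: DOES NOT COMMUTE

Derivation:
1) trace f;g:
  e0=[1,0] f=>[2,0] g=>[2,0]
  e1=[0,1] f=>[1,2] g=>[0,1]
  ⟦path⟧₁ = (2 0; 0 1)
2) trace h;k:
  e0=[1,0] h=>[1,1] k=>[2,1]
  e1=[0,1] h=>[1,0] k=>[0,1]
  ⟦path⟧₂ = (2 0; 1 1)
Equal? differ; not commutative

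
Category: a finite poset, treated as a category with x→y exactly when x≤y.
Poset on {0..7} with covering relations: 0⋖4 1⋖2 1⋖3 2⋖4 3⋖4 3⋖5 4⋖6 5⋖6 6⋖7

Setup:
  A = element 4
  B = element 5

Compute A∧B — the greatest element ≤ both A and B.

Answer: A∧B = 3

Work:
{x : x≤A ∧ x≤B} = {1,3}  (A=4, B=5)
  1 ≤ 3
  3 ≤ 3
glb = 3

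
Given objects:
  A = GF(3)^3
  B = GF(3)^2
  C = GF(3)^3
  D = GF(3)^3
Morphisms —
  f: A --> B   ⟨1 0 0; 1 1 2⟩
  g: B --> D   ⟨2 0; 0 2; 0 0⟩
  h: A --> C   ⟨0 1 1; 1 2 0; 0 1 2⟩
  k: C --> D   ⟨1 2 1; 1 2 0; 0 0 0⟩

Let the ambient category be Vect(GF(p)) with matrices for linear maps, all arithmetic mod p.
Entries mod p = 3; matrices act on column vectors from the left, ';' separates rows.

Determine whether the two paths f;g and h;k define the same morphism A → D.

1) trace f;g:
  e0=(1,0,0) f-->(1,1) g-->(2,2,0)
  e1=(0,1,0) f-->(0,1) g-->(0,2,0)
  e2=(0,0,1) f-->(0,2) g-->(0,1,0)
  composite₁ = ⟨2 0 0; 2 2 1; 0 0 0⟩
2) trace h;k:
  e0=(1,0,0) h-->(0,1,0) k-->(2,2,0)
  e1=(0,1,0) h-->(1,2,1) k-->(0,2,0)
  e2=(0,0,1) h-->(1,0,2) k-->(0,1,0)
  composite₂ = ⟨2 0 0; 2 2 1; 0 0 0⟩
Equal? same morphism ✓

Answer: COMMUTES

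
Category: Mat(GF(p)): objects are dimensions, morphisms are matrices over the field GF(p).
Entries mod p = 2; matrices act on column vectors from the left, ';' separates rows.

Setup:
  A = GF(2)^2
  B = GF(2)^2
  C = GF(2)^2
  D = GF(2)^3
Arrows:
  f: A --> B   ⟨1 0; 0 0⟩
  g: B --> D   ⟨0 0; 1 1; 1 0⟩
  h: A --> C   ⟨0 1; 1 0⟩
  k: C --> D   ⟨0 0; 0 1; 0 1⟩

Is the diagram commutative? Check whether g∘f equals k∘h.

Answer: COMMUTES

Work:
Along f;g (path 1):
  e0=[1,0] f-->[1,0] g-->[0,1,1]
  e1=[0,1] f-->[0,0] g-->[0,0,0]
  ⟦path⟧₁ = ⟨0 0; 1 0; 1 0⟩
Along h;k (path 2):
  e0=[1,0] h-->[0,1] k-->[0,1,1]
  e1=[0,1] h-->[1,0] k-->[0,0,0]
  ⟦path⟧₂ = ⟨0 0; 1 0; 1 0⟩
Equal? equal; square commutes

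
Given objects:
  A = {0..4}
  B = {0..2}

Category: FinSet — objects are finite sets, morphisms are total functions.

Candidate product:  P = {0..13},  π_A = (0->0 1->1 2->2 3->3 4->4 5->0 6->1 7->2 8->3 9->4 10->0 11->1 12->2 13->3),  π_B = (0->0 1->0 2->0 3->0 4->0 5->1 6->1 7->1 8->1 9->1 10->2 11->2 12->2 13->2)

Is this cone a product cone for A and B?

Answer: NOT A VALID PRODUCT — |P|=14 ≠ |A|·|B|=15

Trace:
|A|·|B| = 5·3 = 15;  |P| = 14
  → cardinalities differ; no bijection possible.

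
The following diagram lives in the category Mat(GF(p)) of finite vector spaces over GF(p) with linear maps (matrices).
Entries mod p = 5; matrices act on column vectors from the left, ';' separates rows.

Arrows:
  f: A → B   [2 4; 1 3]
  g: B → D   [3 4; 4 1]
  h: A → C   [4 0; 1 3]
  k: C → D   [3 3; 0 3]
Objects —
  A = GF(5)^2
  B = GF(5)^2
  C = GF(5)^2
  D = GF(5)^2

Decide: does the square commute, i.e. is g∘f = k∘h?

Answer: DOES NOT COMMUTE

Work:
Path 1 = f;g:
  e0=[1,0] f→[2,1] g→[0,4]
  e1=[0,1] f→[4,3] g→[4,4]
  ⟦path⟧₁ = [0 4; 4 4]
Path 2 = h;k:
  e0=[1,0] h→[4,1] k→[0,3]
  e1=[0,1] h→[0,3] k→[4,4]
  ⟦path⟧₂ = [0 4; 3 4]
Equal? distinct morphisms ✗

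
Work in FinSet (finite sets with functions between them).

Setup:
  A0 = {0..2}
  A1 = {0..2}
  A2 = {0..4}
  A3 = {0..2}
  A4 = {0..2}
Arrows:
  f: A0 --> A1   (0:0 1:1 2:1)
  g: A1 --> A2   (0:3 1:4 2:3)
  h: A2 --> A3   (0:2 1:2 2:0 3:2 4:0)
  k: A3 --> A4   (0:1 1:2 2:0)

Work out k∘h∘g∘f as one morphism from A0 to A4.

  0 f-->0 g-->3 h-->2 k-->0
  1 f-->1 g-->4 h-->0 k-->1
  2 f-->1 g-->4 h-->0 k-->1
⟦path⟧: (0:0 1:1 2:1)

Answer: (0:0 1:1 2:1)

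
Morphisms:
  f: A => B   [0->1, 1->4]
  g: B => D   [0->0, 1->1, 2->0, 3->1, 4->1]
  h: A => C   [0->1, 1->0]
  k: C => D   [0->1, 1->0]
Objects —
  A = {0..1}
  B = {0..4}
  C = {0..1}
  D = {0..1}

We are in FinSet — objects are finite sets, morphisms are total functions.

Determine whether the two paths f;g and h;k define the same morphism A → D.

Answer: DOES NOT COMMUTE

Work:
Along f;g (path 1):
  0 f=>1 g=>1
  1 f=>4 g=>1
  ⟦path⟧₁ = [0->1, 1->1]
Along h;k (path 2):
  0 h=>1 k=>0
  1 h=>0 k=>1
  ⟦path⟧₂ = [0->0, 1->1]
Equal? distinct morphisms ✗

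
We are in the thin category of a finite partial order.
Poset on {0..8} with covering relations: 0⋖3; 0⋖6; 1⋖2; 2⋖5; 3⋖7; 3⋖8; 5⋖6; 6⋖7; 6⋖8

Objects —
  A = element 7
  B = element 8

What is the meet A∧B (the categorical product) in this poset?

Common predecessors of 7,8: {0,1,2,3,5,6}
  maximal lower bounds 3 and 6 are incomparable: neither 3⊑6 nor 6⊑3
→ no greatest lower bound exists

Answer: NO MEET EXISTS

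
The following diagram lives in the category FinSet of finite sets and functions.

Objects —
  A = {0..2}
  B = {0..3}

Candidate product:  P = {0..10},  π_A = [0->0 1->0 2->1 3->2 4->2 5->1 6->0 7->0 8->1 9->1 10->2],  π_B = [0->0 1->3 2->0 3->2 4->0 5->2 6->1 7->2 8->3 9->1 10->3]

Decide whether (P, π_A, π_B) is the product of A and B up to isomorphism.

|A|·|B| = 3·4 = 12;  |P| = 11
  → cardinalities differ; no bijection possible.

Answer: NOT A VALID PRODUCT — |P|=11 ≠ |A|·|B|=12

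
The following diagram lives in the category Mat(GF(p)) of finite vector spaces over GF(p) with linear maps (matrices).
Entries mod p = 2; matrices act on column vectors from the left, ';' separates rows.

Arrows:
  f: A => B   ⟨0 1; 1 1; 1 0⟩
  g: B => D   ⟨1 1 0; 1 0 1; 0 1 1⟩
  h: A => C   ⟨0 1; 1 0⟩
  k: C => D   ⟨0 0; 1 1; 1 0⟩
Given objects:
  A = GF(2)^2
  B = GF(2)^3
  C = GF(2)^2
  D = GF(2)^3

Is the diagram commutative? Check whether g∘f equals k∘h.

1) trace f;g:
  e0=[1,0] f=>[0,1,1] g=>[1,1,0]
  e1=[0,1] f=>[1,1,0] g=>[0,1,1]
  composite₁ = ⟨1 0; 1 1; 0 1⟩
2) trace h;k:
  e0=[1,0] h=>[0,1] k=>[0,1,0]
  e1=[0,1] h=>[1,0] k=>[0,1,1]
  composite₂ = ⟨0 0; 1 1; 0 1⟩
Equal? NO — does not commute

Answer: DOES NOT COMMUTE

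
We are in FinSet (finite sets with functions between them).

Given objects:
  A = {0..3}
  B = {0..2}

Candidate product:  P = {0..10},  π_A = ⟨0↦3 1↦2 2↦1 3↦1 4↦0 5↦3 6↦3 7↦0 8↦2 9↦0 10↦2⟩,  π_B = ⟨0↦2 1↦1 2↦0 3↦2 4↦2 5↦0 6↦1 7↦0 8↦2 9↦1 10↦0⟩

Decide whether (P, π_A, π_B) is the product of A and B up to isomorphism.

Answer: NOT A VALID PRODUCT — |P|=11 ≠ |A|·|B|=12

Trace:
|A|·|B| = 4·3 = 12;  |P| = 11
  → cardinalities differ; no bijection possible.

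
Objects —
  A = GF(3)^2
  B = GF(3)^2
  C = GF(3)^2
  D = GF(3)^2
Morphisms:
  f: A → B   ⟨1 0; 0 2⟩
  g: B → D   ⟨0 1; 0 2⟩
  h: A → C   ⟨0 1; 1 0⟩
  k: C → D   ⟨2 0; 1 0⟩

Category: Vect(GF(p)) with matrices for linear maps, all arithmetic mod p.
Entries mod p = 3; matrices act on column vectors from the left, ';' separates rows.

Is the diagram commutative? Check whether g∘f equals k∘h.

Answer: COMMUTES

Derivation:
1) trace f;g:
  e0=(1,0) f→(1,0) g→(0,0)
  e1=(0,1) f→(0,2) g→(2,1)
  ⟦path⟧₁ = ⟨0 2; 0 1⟩
2) trace h;k:
  e0=(1,0) h→(0,1) k→(0,0)
  e1=(0,1) h→(1,0) k→(2,1)
  ⟦path⟧₂ = ⟨0 2; 0 1⟩
Equal? same morphism ✓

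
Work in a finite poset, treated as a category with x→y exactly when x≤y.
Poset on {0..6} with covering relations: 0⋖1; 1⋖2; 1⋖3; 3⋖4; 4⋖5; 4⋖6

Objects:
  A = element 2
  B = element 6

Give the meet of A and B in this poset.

{x : x⊑A ∧ x⊑B} = {0,1}  (A=2, B=6)
  0 ⊑ 1
  1 ⊑ 1
glb = 1

Answer: A∧B = 1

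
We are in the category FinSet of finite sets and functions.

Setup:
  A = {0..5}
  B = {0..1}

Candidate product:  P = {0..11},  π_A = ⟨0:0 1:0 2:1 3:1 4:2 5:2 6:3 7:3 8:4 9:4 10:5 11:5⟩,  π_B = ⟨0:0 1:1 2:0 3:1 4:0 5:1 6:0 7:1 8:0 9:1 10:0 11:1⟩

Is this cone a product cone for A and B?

Answer: VALID PRODUCT

Derivation:
|A|·|B| = 6·2 = 12;  |P| = 12
Check the pairing map k ↦ (π_A(k), π_B(k)):
  0 : (0,0)
  1 : (0,1)
  2 : (1,0)
  3 : (1,1)
  4 : (2,0)
  5 : (2,1)
  6 : (3,0)
  7 : (3,1)
  8 : (4,0)
  9 : (4,1)
  10 : (5,0)
  11 : (5,1)
distinct pairs in image: 12 / 12 needed
  → bijection onto A×B; projections well-typed.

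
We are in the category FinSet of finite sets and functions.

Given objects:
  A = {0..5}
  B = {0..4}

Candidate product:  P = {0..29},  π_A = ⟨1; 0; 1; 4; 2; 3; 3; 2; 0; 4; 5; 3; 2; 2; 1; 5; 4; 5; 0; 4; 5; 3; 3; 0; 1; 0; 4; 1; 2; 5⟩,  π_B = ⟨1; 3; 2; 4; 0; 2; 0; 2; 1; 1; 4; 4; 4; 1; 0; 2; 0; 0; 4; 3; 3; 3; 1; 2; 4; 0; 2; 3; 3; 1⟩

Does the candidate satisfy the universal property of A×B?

Answer: VALID PRODUCT

Derivation:
|A|·|B| = 6·5 = 30;  |P| = 30
Check the pairing map k ↦ (π_A(k), π_B(k)):
  0 -> (1,1)
  1 -> (0,3)
  2 -> (1,2)
  3 -> (4,4)
  4 -> (2,0)
  5 -> (3,2)
  6 -> (3,0)
  7 -> (2,2)
  8 -> (0,1)
  9 -> (4,1)
  10 -> (5,4)
  11 -> (3,4)
  12 -> (2,4)
  13 -> (2,1)
  14 -> (1,0)
  15 -> (5,2)
  16 -> (4,0)
  17 -> (5,0)
  18 -> (0,4)
  19 -> (4,3)
  20 -> (5,3)
  21 -> (3,3)
  22 -> (3,1)
  23 -> (0,2)
  24 -> (1,4)
  25 -> (0,0)
  26 -> (4,2)
  27 -> (1,3)
  28 -> (2,3)
  29 -> (5,1)
distinct pairs in image: 30 / 30 needed
  → bijection onto A×B; projections well-typed.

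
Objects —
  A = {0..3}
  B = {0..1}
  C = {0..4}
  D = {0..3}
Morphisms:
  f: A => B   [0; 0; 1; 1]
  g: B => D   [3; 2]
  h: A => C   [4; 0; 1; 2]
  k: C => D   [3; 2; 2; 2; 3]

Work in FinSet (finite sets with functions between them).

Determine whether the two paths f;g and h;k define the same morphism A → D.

Path 1 = f;g:
  0 f=>0 g=>3
  1 f=>0 g=>3
  2 f=>1 g=>2
  3 f=>1 g=>2
  composite₁ = [3; 3; 2; 2]
Path 2 = h;k:
  0 h=>4 k=>3
  1 h=>0 k=>3
  2 h=>1 k=>2
  3 h=>2 k=>2
  composite₂ = [3; 3; 2; 2]
Equal? equal; square commutes

Answer: COMMUTES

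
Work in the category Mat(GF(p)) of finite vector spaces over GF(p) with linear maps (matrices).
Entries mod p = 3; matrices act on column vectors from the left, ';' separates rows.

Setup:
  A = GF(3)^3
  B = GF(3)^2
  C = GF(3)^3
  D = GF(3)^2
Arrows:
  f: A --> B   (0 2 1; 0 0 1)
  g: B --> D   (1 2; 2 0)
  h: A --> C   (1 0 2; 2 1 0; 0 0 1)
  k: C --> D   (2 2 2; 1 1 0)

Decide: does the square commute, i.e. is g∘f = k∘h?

Answer: COMMUTES

Trace:
Along f;g (path 1):
  e0=⟨1,0,0⟩ f-->⟨0,0⟩ g-->⟨0,0⟩
  e1=⟨0,1,0⟩ f-->⟨2,0⟩ g-->⟨2,1⟩
  e2=⟨0,0,1⟩ f-->⟨1,1⟩ g-->⟨0,2⟩
  composite₁ = (0 2 0; 0 1 2)
Along h;k (path 2):
  e0=⟨1,0,0⟩ h-->⟨1,2,0⟩ k-->⟨0,0⟩
  e1=⟨0,1,0⟩ h-->⟨0,1,0⟩ k-->⟨2,1⟩
  e2=⟨0,0,1⟩ h-->⟨2,0,1⟩ k-->⟨0,2⟩
  composite₂ = (0 2 0; 0 1 2)
Equal? same morphism ✓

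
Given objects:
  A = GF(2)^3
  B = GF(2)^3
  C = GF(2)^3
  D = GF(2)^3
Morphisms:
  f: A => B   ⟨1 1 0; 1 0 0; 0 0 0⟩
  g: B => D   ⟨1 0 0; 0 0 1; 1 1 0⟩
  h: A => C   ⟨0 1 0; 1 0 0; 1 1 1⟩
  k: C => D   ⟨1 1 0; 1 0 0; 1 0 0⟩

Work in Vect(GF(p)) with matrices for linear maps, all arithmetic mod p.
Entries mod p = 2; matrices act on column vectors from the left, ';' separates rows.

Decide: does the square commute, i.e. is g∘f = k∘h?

Path 1 = f;g:
  e0=[1,0,0] f=>[1,1,0] g=>[1,0,0]
  e1=[0,1,0] f=>[1,0,0] g=>[1,0,1]
  e2=[0,0,1] f=>[0,0,0] g=>[0,0,0]
  ⟦path⟧₁ = ⟨1 1 0; 0 0 0; 0 1 0⟩
Path 2 = h;k:
  e0=[1,0,0] h=>[0,1,1] k=>[1,0,0]
  e1=[0,1,0] h=>[1,0,1] k=>[1,1,1]
  e2=[0,0,1] h=>[0,0,1] k=>[0,0,0]
  ⟦path⟧₂ = ⟨1 1 0; 0 1 0; 0 1 0⟩
Equal? distinct morphisms ✗

Answer: DOES NOT COMMUTE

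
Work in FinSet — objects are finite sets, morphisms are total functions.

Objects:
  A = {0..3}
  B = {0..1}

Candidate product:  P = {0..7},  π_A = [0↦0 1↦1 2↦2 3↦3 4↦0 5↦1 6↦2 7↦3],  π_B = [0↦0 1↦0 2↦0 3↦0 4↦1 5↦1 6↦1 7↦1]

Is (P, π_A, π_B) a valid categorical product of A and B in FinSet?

Answer: VALID PRODUCT

Work:
|A|·|B| = 4·2 = 8;  |P| = 8
Check the pairing map k ↦ (π_A(k), π_B(k)):
  0 ↦ (0,0)
  1 ↦ (1,0)
  2 ↦ (2,0)
  3 ↦ (3,0)
  4 ↦ (0,1)
  5 ↦ (1,1)
  6 ↦ (2,1)
  7 ↦ (3,1)
distinct pairs in image: 8 / 8 needed
  → bijection onto A×B; projections well-typed.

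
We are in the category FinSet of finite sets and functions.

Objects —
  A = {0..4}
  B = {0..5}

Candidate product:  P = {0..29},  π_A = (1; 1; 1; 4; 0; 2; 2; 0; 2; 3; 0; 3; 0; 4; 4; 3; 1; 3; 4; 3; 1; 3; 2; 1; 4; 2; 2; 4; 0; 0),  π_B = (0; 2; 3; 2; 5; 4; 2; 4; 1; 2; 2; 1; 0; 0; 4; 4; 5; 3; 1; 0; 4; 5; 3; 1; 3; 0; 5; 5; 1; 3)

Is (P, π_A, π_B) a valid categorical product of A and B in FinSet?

|A|·|B| = 5·6 = 30;  |P| = 30
Check the pairing map k ↦ (π_A(k), π_B(k)):
  0 -> (1,0)
  1 -> (1,2)
  2 -> (1,3)
  3 -> (4,2)
  4 -> (0,5)
  5 -> (2,4)
  6 -> (2,2)
  7 -> (0,4)
  8 -> (2,1)
  9 -> (3,2)
  10 -> (0,2)
  11 -> (3,1)
  12 -> (0,0)
  13 -> (4,0)
  14 -> (4,4)
  15 -> (3,4)
  16 -> (1,5)
  17 -> (3,3)
  18 -> (4,1)
  19 -> (3,0)
  20 -> (1,4)
  21 -> (3,5)
  22 -> (2,3)
  23 -> (1,1)
  24 -> (4,3)
  25 -> (2,0)
  26 -> (2,5)
  27 -> (4,5)
  28 -> (0,1)
  29 -> (0,3)
distinct pairs in image: 30 / 30 needed
  → bijection onto A×B; projections well-typed.

Answer: VALID PRODUCT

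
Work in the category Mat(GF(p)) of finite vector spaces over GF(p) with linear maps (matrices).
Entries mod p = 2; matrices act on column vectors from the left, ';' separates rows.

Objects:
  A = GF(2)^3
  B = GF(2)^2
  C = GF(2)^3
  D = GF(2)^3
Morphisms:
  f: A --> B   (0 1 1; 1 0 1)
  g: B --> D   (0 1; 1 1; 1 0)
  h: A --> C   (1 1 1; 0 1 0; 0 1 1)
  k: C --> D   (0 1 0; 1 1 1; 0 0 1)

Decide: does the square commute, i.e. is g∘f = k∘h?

Answer: DOES NOT COMMUTE

Work:
Path 1 = f;g:
  e0=⟨1,0,0⟩ f-->⟨0,1⟩ g-->⟨1,1,0⟩
  e1=⟨0,1,0⟩ f-->⟨1,0⟩ g-->⟨0,1,1⟩
  e2=⟨0,0,1⟩ f-->⟨1,1⟩ g-->⟨1,0,1⟩
  composite₁ = (1 0 1; 1 1 0; 0 1 1)
Path 2 = h;k:
  e0=⟨1,0,0⟩ h-->⟨1,0,0⟩ k-->⟨0,1,0⟩
  e1=⟨0,1,0⟩ h-->⟨1,1,1⟩ k-->⟨1,1,1⟩
  e2=⟨0,0,1⟩ h-->⟨1,0,1⟩ k-->⟨0,0,1⟩
  composite₂ = (0 1 0; 1 1 0; 0 1 1)
Equal? differ; not commutative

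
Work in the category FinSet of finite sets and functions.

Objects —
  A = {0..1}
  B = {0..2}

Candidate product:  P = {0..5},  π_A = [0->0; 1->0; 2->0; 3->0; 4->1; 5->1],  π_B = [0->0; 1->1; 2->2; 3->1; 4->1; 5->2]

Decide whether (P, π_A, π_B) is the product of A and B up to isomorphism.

Answer: NOT A VALID PRODUCT — duplicate pair at indices 1,3

Work:
|A|·|B| = 2·3 = 6;  |P| = 6
Check the pairing map k ↦ (π_A(k), π_B(k)):
  0 -> (0,0)
  1 -> (0,1)
  2 -> (0,2)
  3 -> (0,1)  ✗ repeats pair of k=1
  4 -> (1,1)
  5 -> (1,2)
distinct pairs in image: 5 / 6 needed
  → (0,1) hit at k=1 and k=3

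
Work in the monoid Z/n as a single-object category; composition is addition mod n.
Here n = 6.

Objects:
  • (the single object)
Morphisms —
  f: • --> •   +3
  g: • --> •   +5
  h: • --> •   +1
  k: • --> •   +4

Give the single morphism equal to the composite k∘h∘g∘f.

  0 +3≡3 +5≡2 +1≡3 +4≡1  (mod 6)
result: +1

Answer: +1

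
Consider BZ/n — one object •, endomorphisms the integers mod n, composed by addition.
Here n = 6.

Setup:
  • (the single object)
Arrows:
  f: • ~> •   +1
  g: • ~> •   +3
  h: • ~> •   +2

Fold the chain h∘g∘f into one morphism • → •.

Answer: +0

Derivation:
  0 +1≡1 +3≡4 +2≡0  (mod 6)
⟦path⟧: +0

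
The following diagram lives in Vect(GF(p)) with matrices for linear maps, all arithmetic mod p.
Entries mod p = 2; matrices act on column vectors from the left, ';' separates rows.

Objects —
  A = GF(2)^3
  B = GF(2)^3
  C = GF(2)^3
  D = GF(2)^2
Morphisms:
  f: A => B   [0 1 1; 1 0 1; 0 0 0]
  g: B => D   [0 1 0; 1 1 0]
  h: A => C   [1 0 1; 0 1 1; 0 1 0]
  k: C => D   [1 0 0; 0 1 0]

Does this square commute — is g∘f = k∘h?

Answer: DOES NOT COMMUTE

Derivation:
1) trace f;g:
  e0=(1,0,0) f=>(0,1,0) g=>(1,1)
  e1=(0,1,0) f=>(1,0,0) g=>(0,1)
  e2=(0,0,1) f=>(1,1,0) g=>(1,0)
  ⟦path⟧₁ = [1 0 1; 1 1 0]
2) trace h;k:
  e0=(1,0,0) h=>(1,0,0) k=>(1,0)
  e1=(0,1,0) h=>(0,1,1) k=>(0,1)
  e2=(0,0,1) h=>(1,1,0) k=>(1,1)
  ⟦path⟧₂ = [1 0 1; 0 1 1]
Equal? differ; not commutative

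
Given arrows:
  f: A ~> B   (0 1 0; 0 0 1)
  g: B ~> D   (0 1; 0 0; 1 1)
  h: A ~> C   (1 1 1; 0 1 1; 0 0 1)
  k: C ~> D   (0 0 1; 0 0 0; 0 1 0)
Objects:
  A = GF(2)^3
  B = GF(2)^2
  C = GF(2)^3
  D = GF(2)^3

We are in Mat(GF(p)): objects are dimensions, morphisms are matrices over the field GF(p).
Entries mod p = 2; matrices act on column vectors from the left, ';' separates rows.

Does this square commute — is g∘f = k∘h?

Path 1 = f;g:
  e0=[1,0,0] f~>[0,0] g~>[0,0,0]
  e1=[0,1,0] f~>[1,0] g~>[0,0,1]
  e2=[0,0,1] f~>[0,1] g~>[1,0,1]
  result₁ = (0 0 1; 0 0 0; 0 1 1)
Path 2 = h;k:
  e0=[1,0,0] h~>[1,0,0] k~>[0,0,0]
  e1=[0,1,0] h~>[1,1,0] k~>[0,0,1]
  e2=[0,0,1] h~>[1,1,1] k~>[1,0,1]
  result₂ = (0 0 1; 0 0 0; 0 1 1)
Equal? YES — commutes

Answer: COMMUTES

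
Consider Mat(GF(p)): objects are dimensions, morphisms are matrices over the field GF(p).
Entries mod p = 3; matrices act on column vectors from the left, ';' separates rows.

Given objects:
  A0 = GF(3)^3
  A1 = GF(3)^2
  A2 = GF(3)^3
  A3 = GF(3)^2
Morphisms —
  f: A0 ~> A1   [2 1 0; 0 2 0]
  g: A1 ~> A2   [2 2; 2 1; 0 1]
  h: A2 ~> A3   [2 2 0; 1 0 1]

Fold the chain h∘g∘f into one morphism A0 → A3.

  e0=⟨1,0,0⟩ f~>⟨2,0⟩ g~>⟨1,1,0⟩ h~>⟨1,1⟩
  e1=⟨0,1,0⟩ f~>⟨1,2⟩ g~>⟨0,1,2⟩ h~>⟨2,2⟩
  e2=⟨0,0,1⟩ f~>⟨0,0⟩ g~>⟨0,0,0⟩ h~>⟨0,0⟩
composite: [1 2 0; 1 2 0]

Answer: [1 2 0; 1 2 0]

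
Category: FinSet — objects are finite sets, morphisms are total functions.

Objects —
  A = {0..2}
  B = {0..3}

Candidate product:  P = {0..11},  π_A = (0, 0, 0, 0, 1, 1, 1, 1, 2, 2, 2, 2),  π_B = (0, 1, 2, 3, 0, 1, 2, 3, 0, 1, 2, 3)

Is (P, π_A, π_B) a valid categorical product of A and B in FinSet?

Answer: VALID PRODUCT

Work:
|A|·|B| = 3·4 = 12;  |P| = 12
Check the pairing map k ↦ (π_A(k), π_B(k)):
  0 : (0,0)
  1 : (0,1)
  2 : (0,2)
  3 : (0,3)
  4 : (1,0)
  5 : (1,1)
  6 : (1,2)
  7 : (1,3)
  8 : (2,0)
  9 : (2,1)
  10 : (2,2)
  11 : (2,3)
distinct pairs in image: 12 / 12 needed
  → bijection onto A×B; projections well-typed.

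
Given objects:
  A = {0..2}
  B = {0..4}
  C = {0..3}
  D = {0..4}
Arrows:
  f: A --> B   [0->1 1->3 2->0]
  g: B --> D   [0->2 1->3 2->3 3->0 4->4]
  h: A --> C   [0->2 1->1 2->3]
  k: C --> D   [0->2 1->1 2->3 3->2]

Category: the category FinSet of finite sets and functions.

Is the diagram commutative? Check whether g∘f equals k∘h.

Answer: DOES NOT COMMUTE

Derivation:
Along f;g (path 1):
  0 f-->1 g-->3
  1 f-->3 g-->0
  2 f-->0 g-->2
  ⟦path⟧₁ = [0->3 1->0 2->2]
Along h;k (path 2):
  0 h-->2 k-->3
  1 h-->1 k-->1
  2 h-->3 k-->2
  ⟦path⟧₂ = [0->3 1->1 2->2]
Equal? differ; not commutative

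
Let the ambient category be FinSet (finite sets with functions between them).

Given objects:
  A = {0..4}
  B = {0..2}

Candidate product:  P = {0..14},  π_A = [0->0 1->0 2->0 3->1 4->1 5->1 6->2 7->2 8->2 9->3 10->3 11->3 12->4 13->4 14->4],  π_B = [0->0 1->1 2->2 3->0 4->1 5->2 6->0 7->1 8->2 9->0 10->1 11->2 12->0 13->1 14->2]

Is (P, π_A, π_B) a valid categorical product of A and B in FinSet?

|A|·|B| = 5·3 = 15;  |P| = 15
Check the pairing map k ↦ (π_A(k), π_B(k)):
  0 -> (0,0)
  1 -> (0,1)
  2 -> (0,2)
  3 -> (1,0)
  4 -> (1,1)
  5 -> (1,2)
  6 -> (2,0)
  7 -> (2,1)
  8 -> (2,2)
  9 -> (3,0)
  10 -> (3,1)
  11 -> (3,2)
  12 -> (4,0)
  13 -> (4,1)
  14 -> (4,2)
distinct pairs in image: 15 / 15 needed
  → bijection onto A×B; projections well-typed.

Answer: VALID PRODUCT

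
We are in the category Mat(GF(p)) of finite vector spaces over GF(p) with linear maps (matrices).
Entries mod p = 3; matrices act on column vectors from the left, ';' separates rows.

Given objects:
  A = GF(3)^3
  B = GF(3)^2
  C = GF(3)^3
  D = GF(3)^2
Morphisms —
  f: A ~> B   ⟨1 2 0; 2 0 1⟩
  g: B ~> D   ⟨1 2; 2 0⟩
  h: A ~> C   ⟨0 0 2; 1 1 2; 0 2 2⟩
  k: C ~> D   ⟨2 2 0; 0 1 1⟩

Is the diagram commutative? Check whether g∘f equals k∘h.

Answer: DOES NOT COMMUTE

Derivation:
1) trace f;g:
  e0=⟨1,0,0⟩ f~>⟨1,2⟩ g~>⟨2,2⟩
  e1=⟨0,1,0⟩ f~>⟨2,0⟩ g~>⟨2,1⟩
  e2=⟨0,0,1⟩ f~>⟨0,1⟩ g~>⟨2,0⟩
  ⟦path⟧₁ = ⟨2 2 2; 2 1 0⟩
2) trace h;k:
  e0=⟨1,0,0⟩ h~>⟨0,1,0⟩ k~>⟨2,1⟩
  e1=⟨0,1,0⟩ h~>⟨0,1,2⟩ k~>⟨2,0⟩
  e2=⟨0,0,1⟩ h~>⟨2,2,2⟩ k~>⟨2,1⟩
  ⟦path⟧₂ = ⟨2 2 2; 1 0 1⟩
Equal? NO — does not commute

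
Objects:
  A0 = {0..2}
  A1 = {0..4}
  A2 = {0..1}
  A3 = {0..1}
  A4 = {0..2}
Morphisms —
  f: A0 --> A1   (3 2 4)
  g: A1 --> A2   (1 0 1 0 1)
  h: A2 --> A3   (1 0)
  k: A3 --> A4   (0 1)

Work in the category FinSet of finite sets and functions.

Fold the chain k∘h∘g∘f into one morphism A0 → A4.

  0 f-->3 g-->0 h-->1 k-->1
  1 f-->2 g-->1 h-->0 k-->0
  2 f-->4 g-->1 h-->0 k-->0
result: (1 0 0)

Answer: (1 0 0)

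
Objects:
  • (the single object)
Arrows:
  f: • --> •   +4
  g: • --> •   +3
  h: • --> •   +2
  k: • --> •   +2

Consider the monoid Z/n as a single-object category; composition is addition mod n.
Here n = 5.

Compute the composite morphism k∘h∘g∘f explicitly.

  0 +4≡4 +3≡2 +2≡4 +2≡1  (mod 5)
composite: +1

Answer: +1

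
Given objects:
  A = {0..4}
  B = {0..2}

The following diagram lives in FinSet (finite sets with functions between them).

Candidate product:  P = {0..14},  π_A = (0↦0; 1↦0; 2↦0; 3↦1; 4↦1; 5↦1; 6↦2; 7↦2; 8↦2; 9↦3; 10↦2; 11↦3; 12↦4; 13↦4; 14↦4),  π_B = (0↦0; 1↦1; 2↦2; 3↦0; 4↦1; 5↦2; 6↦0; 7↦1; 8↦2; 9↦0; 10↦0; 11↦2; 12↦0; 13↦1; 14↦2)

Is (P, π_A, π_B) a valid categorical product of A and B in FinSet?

Answer: NOT A VALID PRODUCT — duplicate pair at indices 6,10

Work:
|A|·|B| = 5·3 = 15;  |P| = 15
Check the pairing map k ↦ (π_A(k), π_B(k)):
  0 ↦ (0,0)
  1 ↦ (0,1)
  2 ↦ (0,2)
  3 ↦ (1,0)
  4 ↦ (1,1)
  5 ↦ (1,2)
  6 ↦ (2,0)
  7 ↦ (2,1)
  8 ↦ (2,2)
  9 ↦ (3,0)
  10 ↦ (2,0)  ✗ repeats pair of k=6
  11 ↦ (3,2)
  12 ↦ (4,0)
  13 ↦ (4,1)
  14 ↦ (4,2)
distinct pairs in image: 14 / 15 needed
  → (2,0) hit at k=6 and k=10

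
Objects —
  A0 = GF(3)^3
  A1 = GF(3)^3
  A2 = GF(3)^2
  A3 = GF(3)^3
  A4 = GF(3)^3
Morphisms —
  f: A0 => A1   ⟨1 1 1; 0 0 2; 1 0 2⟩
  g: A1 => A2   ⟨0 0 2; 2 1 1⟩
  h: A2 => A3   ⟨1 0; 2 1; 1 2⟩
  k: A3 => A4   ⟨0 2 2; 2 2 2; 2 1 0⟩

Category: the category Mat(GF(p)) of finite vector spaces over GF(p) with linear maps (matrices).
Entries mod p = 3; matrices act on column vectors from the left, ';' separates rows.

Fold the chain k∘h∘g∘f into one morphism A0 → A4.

  e0=⟨1,0,0⟩ f=>⟨1,0,1⟩ g=>⟨2,0⟩ h=>⟨2,1,2⟩ k=>⟨0,1,2⟩
  e1=⟨0,1,0⟩ f=>⟨1,0,0⟩ g=>⟨0,2⟩ h=>⟨0,2,1⟩ k=>⟨0,0,2⟩
  e2=⟨0,0,1⟩ f=>⟨1,2,2⟩ g=>⟨1,0⟩ h=>⟨1,2,1⟩ k=>⟨0,2,1⟩
result: ⟨0 0 0; 1 0 2; 2 2 1⟩

Answer: ⟨0 0 0; 1 0 2; 2 2 1⟩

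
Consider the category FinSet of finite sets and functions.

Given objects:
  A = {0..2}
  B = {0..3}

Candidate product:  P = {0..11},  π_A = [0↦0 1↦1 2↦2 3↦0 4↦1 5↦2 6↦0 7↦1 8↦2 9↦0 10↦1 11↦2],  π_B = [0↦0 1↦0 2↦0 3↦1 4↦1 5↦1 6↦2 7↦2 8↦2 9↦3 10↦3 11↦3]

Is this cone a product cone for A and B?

|A|·|B| = 3·4 = 12;  |P| = 12
Check the pairing map k ↦ (π_A(k), π_B(k)):
  0 ↦ (0,0)
  1 ↦ (1,0)
  2 ↦ (2,0)
  3 ↦ (0,1)
  4 ↦ (1,1)
  5 ↦ (2,1)
  6 ↦ (0,2)
  7 ↦ (1,2)
  8 ↦ (2,2)
  9 ↦ (0,3)
  10 ↦ (1,3)
  11 ↦ (2,3)
distinct pairs in image: 12 / 12 needed
  → bijection onto A×B; projections well-typed.

Answer: VALID PRODUCT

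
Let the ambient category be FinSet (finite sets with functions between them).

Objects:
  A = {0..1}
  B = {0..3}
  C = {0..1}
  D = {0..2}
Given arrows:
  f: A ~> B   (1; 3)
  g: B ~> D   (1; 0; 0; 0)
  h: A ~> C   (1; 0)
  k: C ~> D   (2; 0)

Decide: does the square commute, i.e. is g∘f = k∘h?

Answer: DOES NOT COMMUTE

Trace:
Path 1 = f;g:
  0 f~>1 g~>0
  1 f~>3 g~>0
  result₁ = (0; 0)
Path 2 = h;k:
  0 h~>1 k~>0
  1 h~>0 k~>2
  result₂ = (0; 2)
Equal? differ; not commutative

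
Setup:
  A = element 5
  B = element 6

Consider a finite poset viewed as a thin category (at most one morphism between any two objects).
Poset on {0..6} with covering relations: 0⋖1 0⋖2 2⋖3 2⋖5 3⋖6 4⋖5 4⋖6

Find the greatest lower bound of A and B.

Answer: NO MEET EXISTS

Derivation:
Common predecessors of 5,6: {0,2,4}
  maximal lower bounds 2 and 4 are incomparable: neither 2⊑4 nor 4⊑2
→ no greatest lower bound exists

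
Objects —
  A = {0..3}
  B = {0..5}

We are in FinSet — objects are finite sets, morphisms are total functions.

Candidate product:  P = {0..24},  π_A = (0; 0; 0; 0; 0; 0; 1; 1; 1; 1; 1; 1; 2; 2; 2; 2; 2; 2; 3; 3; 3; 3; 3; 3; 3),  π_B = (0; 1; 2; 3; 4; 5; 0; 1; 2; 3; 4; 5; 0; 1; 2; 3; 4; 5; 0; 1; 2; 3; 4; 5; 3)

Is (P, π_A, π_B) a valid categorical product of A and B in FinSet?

Answer: NOT A VALID PRODUCT — |P|=25 ≠ |A|·|B|=24

Derivation:
|A|·|B| = 4·6 = 24;  |P| = 25
  → cardinalities differ; no bijection possible.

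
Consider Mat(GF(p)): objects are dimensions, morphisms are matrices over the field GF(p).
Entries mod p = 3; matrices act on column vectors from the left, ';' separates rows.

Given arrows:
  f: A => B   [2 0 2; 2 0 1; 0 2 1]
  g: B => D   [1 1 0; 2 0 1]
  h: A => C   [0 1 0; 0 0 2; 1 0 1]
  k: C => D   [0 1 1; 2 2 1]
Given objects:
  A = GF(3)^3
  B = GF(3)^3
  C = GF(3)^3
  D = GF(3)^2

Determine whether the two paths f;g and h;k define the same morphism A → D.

Answer: COMMUTES

Derivation:
1) trace f;g:
  e0=⟨1,0,0⟩ f=>⟨2,2,0⟩ g=>⟨1,1⟩
  e1=⟨0,1,0⟩ f=>⟨0,0,2⟩ g=>⟨0,2⟩
  e2=⟨0,0,1⟩ f=>⟨2,1,1⟩ g=>⟨0,2⟩
  ⟦path⟧₁ = [1 0 0; 1 2 2]
2) trace h;k:
  e0=⟨1,0,0⟩ h=>⟨0,0,1⟩ k=>⟨1,1⟩
  e1=⟨0,1,0⟩ h=>⟨1,0,0⟩ k=>⟨0,2⟩
  e2=⟨0,0,1⟩ h=>⟨0,2,1⟩ k=>⟨0,2⟩
  ⟦path⟧₂ = [1 0 0; 1 2 2]
Equal? equal; square commutes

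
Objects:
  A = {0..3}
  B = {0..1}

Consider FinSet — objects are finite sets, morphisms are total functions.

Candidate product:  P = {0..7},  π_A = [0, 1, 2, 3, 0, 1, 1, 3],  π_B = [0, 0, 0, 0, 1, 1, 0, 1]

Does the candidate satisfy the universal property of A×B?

|A|·|B| = 4·2 = 8;  |P| = 8
Check the pairing map k ↦ (π_A(k), π_B(k)):
  0 ↦ (0,0)
  1 ↦ (1,0)
  2 ↦ (2,0)
  3 ↦ (3,0)
  4 ↦ (0,1)
  5 ↦ (1,1)
  6 ↦ (1,0)  ✗ repeats pair of k=1
  7 ↦ (3,1)
distinct pairs in image: 7 / 8 needed
  → (1,0) hit at k=1 and k=6

Answer: NOT A VALID PRODUCT — duplicate pair at indices 1,6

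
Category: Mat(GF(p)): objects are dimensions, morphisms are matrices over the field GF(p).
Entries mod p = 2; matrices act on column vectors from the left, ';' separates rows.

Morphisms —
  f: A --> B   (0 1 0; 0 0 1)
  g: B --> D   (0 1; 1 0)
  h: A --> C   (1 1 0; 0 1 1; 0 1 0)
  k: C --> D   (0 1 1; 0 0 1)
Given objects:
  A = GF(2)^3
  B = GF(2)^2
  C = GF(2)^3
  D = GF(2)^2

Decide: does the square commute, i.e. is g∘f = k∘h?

Along f;g (path 1):
  e0=⟨1,0,0⟩ f-->⟨0,0⟩ g-->⟨0,0⟩
  e1=⟨0,1,0⟩ f-->⟨1,0⟩ g-->⟨0,1⟩
  e2=⟨0,0,1⟩ f-->⟨0,1⟩ g-->⟨1,0⟩
  ⟦path⟧₁ = (0 0 1; 0 1 0)
Along h;k (path 2):
  e0=⟨1,0,0⟩ h-->⟨1,0,0⟩ k-->⟨0,0⟩
  e1=⟨0,1,0⟩ h-->⟨1,1,1⟩ k-->⟨0,1⟩
  e2=⟨0,0,1⟩ h-->⟨0,1,0⟩ k-->⟨1,0⟩
  ⟦path⟧₂ = (0 0 1; 0 1 0)
Equal? equal; square commutes

Answer: COMMUTES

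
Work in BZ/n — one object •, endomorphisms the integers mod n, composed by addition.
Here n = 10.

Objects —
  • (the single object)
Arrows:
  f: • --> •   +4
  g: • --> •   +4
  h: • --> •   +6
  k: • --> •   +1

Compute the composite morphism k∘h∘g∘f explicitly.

  0 +4≡4 +4≡8 +6≡4 +1≡5  (mod 10)
composite: +5

Answer: +5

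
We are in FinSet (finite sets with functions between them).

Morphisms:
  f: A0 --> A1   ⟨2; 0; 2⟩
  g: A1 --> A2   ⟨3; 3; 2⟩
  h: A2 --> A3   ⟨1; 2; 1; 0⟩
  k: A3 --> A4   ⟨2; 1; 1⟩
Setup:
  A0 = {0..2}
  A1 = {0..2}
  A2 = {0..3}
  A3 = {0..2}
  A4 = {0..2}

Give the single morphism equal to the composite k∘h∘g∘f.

  0 f-->2 g-->2 h-->1 k-->1
  1 f-->0 g-->3 h-->0 k-->2
  2 f-->2 g-->2 h-->1 k-->1
⟦path⟧: ⟨1; 2; 1⟩

Answer: ⟨1; 2; 1⟩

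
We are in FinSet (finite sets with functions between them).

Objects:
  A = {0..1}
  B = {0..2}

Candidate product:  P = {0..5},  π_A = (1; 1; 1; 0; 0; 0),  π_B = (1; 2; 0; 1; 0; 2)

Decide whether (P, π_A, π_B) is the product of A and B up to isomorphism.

Answer: VALID PRODUCT

Trace:
|A|·|B| = 2·3 = 6;  |P| = 6
Check the pairing map k ↦ (π_A(k), π_B(k)):
  0 ↦ (1,1)
  1 ↦ (1,2)
  2 ↦ (1,0)
  3 ↦ (0,1)
  4 ↦ (0,0)
  5 ↦ (0,2)
distinct pairs in image: 6 / 6 needed
  → bijection onto A×B; projections well-typed.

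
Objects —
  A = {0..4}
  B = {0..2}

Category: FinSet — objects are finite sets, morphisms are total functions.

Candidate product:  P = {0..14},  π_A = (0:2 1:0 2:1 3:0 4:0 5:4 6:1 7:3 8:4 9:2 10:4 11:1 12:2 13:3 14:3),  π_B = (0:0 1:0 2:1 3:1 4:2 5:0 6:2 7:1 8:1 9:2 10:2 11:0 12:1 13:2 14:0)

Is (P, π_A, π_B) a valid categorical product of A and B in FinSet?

|A|·|B| = 5·3 = 15;  |P| = 15
Check the pairing map k ↦ (π_A(k), π_B(k)):
  0 : (2,0)
  1 : (0,0)
  2 : (1,1)
  3 : (0,1)
  4 : (0,2)
  5 : (4,0)
  6 : (1,2)
  7 : (3,1)
  8 : (4,1)
  9 : (2,2)
  10 : (4,2)
  11 : (1,0)
  12 : (2,1)
  13 : (3,2)
  14 : (3,0)
distinct pairs in image: 15 / 15 needed
  → bijection onto A×B; projections well-typed.

Answer: VALID PRODUCT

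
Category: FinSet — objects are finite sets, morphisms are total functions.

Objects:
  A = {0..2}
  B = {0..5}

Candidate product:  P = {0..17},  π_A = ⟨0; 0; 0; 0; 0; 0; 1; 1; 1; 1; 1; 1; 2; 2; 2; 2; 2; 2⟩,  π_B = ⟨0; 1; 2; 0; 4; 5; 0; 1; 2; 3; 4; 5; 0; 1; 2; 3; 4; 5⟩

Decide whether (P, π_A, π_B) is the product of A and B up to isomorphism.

Answer: NOT A VALID PRODUCT — duplicate pair at indices 0,3

Trace:
|A|·|B| = 3·6 = 18;  |P| = 18
Check the pairing map k ↦ (π_A(k), π_B(k)):
  0 -> (0,0)
  1 -> (0,1)
  2 -> (0,2)
  3 -> (0,0)  ✗ repeats pair of k=0
  4 -> (0,4)
  5 -> (0,5)
  6 -> (1,0)
  7 -> (1,1)
  8 -> (1,2)
  9 -> (1,3)
  10 -> (1,4)
  11 -> (1,5)
  12 -> (2,0)
  13 -> (2,1)
  14 -> (2,2)
  15 -> (2,3)
  16 -> (2,4)
  17 -> (2,5)
distinct pairs in image: 17 / 18 needed
  → (0,0) hit at k=0 and k=3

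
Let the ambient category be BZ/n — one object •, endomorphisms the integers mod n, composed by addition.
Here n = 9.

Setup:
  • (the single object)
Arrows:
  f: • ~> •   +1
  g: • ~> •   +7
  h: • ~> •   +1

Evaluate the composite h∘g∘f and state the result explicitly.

  0 +1≡1 +7≡8 +1≡0  (mod 9)
⟦path⟧: +0

Answer: +0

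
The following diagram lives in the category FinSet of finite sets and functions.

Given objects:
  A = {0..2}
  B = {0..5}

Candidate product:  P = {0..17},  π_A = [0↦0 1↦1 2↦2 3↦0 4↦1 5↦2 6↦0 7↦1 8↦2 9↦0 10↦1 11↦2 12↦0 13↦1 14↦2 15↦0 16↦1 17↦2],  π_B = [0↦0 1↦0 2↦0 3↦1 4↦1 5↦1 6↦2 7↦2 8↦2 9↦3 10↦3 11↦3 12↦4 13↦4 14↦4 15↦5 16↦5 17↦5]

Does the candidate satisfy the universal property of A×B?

|A|·|B| = 3·6 = 18;  |P| = 18
Check the pairing map k ↦ (π_A(k), π_B(k)):
  0 ↦ (0,0)
  1 ↦ (1,0)
  2 ↦ (2,0)
  3 ↦ (0,1)
  4 ↦ (1,1)
  5 ↦ (2,1)
  6 ↦ (0,2)
  7 ↦ (1,2)
  8 ↦ (2,2)
  9 ↦ (0,3)
  10 ↦ (1,3)
  11 ↦ (2,3)
  12 ↦ (0,4)
  13 ↦ (1,4)
  14 ↦ (2,4)
  15 ↦ (0,5)
  16 ↦ (1,5)
  17 ↦ (2,5)
distinct pairs in image: 18 / 18 needed
  → bijection onto A×B; projections well-typed.

Answer: VALID PRODUCT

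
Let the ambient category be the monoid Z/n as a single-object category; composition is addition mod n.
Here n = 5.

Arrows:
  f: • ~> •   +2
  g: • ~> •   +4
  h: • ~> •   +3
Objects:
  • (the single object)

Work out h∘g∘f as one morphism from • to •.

  0 +2≡2 +4≡1 +3≡4  (mod 5)
⟦path⟧: +4

Answer: +4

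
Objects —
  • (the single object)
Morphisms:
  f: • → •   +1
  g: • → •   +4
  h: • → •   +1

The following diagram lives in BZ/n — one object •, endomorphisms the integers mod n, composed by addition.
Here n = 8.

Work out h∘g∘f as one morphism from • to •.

  0 +1≡1 +4≡5 +1≡6  (mod 8)
⟦path⟧: +6

Answer: +6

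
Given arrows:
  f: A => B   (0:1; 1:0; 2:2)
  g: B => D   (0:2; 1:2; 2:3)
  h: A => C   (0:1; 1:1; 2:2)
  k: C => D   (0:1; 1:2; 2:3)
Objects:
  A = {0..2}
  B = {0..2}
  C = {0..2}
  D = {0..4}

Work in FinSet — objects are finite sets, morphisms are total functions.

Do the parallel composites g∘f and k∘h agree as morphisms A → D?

Path 1 = f;g:
  0 f=>1 g=>2
  1 f=>0 g=>2
  2 f=>2 g=>3
  ⟦path⟧₁ = (0:2; 1:2; 2:3)
Path 2 = h;k:
  0 h=>1 k=>2
  1 h=>1 k=>2
  2 h=>2 k=>3
  ⟦path⟧₂ = (0:2; 1:2; 2:3)
Equal? equal; square commutes

Answer: COMMUTES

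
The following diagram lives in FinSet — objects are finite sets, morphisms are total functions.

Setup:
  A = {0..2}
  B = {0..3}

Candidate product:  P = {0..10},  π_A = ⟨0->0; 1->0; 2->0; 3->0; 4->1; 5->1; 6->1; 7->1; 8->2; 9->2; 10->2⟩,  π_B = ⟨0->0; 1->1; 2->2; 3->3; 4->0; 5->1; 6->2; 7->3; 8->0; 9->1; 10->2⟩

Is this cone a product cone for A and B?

|A|·|B| = 3·4 = 12;  |P| = 11
  → cardinalities differ; no bijection possible.

Answer: NOT A VALID PRODUCT — |P|=11 ≠ |A|·|B|=12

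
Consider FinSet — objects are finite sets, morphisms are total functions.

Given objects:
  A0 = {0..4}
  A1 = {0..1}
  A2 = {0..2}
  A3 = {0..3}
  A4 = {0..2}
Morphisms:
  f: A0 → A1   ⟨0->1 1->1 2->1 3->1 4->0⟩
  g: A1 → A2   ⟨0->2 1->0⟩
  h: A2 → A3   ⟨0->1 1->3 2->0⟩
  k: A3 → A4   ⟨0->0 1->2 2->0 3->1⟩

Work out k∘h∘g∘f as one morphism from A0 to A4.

Answer: ⟨0->2 1->2 2->2 3->2 4->0⟩

Derivation:
  0 f→1 g→0 h→1 k→2
  1 f→1 g→0 h→1 k→2
  2 f→1 g→0 h→1 k→2
  3 f→1 g→0 h→1 k→2
  4 f→0 g→2 h→0 k→0
⟦path⟧: ⟨0->2 1->2 2->2 3->2 4->0⟩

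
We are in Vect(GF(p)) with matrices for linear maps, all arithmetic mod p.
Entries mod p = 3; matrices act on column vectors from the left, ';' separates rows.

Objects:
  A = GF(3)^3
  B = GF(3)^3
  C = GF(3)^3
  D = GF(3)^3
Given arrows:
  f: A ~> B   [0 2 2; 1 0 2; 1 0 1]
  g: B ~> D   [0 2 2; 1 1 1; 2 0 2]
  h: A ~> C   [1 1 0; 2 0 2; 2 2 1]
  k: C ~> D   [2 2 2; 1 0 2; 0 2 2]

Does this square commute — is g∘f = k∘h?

Answer: COMMUTES

Work:
1) trace f;g:
  e0=[1,0,0] f~>[0,1,1] g~>[1,2,2]
  e1=[0,1,0] f~>[2,0,0] g~>[0,2,1]
  e2=[0,0,1] f~>[2,2,1] g~>[0,2,0]
  ⟦path⟧₁ = [1 0 0; 2 2 2; 2 1 0]
2) trace h;k:
  e0=[1,0,0] h~>[1,2,2] k~>[1,2,2]
  e1=[0,1,0] h~>[1,0,2] k~>[0,2,1]
  e2=[0,0,1] h~>[0,2,1] k~>[0,2,0]
  ⟦path⟧₂ = [1 0 0; 2 2 2; 2 1 0]
Equal? YES — commutes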